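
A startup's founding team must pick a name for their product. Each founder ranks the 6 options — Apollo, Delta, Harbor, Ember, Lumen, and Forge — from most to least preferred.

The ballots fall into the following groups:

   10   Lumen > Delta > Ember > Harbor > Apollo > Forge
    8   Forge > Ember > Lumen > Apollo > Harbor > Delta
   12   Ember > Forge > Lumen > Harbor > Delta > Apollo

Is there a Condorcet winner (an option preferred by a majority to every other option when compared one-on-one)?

Yes

Head-to-head results (30 voters total):
Apollo vs Delta: Delta wins 22–8.
Apollo vs Harbor: Harbor wins 22–8.
Apollo vs Ember: Ember wins 30–0.
Apollo vs Lumen: Lumen wins 30–0.
Apollo vs Forge: Forge wins 20–10.
Delta vs Harbor: Harbor wins 20–10.
Delta vs Ember: Ember wins 20–10.
Delta vs Lumen: Lumen wins 30–0.
Delta vs Forge: Forge wins 20–10.
Harbor vs Ember: Ember wins 30–0.
Harbor vs Lumen: Lumen wins 30–0.
Harbor vs Forge: Forge wins 20–10.
Ember vs Lumen: Ember wins 20–10.
Ember vs Forge: Ember wins 22–8.
Lumen vs Forge: Forge wins 20–10.
Ember beats each rival — Apollo (30–0), Delta (20–10), Harbor (30–0), Lumen (20–10), Forge (22–8) — so Ember is the Condorcet winner.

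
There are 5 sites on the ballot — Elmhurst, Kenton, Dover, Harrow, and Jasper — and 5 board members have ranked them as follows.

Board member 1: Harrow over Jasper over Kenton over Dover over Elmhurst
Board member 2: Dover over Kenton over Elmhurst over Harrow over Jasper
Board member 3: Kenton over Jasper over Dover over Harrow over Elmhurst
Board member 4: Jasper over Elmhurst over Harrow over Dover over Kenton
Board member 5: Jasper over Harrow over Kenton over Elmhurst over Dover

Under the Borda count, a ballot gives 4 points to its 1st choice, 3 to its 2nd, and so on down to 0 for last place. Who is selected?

Borda scores:
  Elmhurst: 0 + 2 + 0 + 3 + 1 = 6
  Kenton: 2 + 3 + 4 + 0 + 2 = 11
  Dover: 1 + 4 + 2 + 1 + 0 = 8
  Harrow: 4 + 1 + 1 + 2 + 3 = 11
  Jasper: 3 + 0 + 3 + 4 + 4 = 14
Jasper has the highest total.

Jasper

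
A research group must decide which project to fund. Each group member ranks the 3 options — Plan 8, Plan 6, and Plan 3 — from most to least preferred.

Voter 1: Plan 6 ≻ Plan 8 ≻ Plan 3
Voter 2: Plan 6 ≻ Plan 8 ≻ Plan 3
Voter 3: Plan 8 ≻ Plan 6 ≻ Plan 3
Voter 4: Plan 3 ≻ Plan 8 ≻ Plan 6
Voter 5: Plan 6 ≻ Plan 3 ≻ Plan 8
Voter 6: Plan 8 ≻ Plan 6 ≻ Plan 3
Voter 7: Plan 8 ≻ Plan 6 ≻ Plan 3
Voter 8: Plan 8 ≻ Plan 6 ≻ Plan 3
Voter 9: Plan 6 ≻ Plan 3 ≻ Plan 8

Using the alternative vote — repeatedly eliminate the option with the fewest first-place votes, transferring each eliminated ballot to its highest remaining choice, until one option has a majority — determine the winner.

Round 1: Plan 8 4, Plan 6 4, Plan 3 1. Plan 3 has the fewest and is eliminated.
Round 2: Plan 8 5, Plan 6 4. Plan 8 has a majority.

Plan 8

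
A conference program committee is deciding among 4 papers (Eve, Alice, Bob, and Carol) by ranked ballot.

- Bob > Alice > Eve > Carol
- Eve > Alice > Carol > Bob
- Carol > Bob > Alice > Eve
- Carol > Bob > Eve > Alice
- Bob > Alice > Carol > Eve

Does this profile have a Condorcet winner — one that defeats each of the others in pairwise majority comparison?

Head-to-head results (5 voters total):
Eve vs Alice: Alice wins 3–2.
Eve vs Bob: Bob wins 4–1.
Eve vs Carol: Carol wins 3–2.
Alice vs Bob: Bob wins 4–1.
Alice vs Carol: Alice wins 3–2.
Bob vs Carol: Carol wins 3–2.
No candidate beats all others: Alice beats Carol beats Bob beats Alice, a majority cycle.

No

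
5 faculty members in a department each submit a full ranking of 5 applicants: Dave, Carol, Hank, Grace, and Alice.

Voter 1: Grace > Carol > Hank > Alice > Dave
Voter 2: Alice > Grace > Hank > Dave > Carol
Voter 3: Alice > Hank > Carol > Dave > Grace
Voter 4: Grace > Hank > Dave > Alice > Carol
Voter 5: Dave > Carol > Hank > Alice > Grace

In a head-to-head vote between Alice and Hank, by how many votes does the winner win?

1

Ballots ranking Alice above Hank: 2.
Ballots ranking Hank above Alice: 3.
Hank wins 3–2, a margin of 1.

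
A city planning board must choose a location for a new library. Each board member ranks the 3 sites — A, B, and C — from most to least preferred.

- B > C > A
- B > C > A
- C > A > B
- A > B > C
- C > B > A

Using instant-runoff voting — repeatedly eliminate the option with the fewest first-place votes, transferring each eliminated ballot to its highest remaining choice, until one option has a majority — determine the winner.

Round 1: B 2, C 2, A 1. A has the fewest and is eliminated.
Round 2: B 3, C 2. B has a majority.

B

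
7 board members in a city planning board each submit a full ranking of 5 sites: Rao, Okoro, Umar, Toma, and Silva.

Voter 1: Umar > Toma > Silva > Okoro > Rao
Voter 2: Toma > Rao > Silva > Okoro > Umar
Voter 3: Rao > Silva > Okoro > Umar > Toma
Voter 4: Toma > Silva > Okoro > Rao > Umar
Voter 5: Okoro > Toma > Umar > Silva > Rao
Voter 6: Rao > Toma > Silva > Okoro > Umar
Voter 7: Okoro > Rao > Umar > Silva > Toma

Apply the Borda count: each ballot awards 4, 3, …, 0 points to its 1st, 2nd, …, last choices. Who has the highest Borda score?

Toma

Borda scores:
  Rao: 0 + 3 + 4 + 1 + 0 + 4 + 3 = 15
  Okoro: 1 + 1 + 2 + 2 + 4 + 1 + 4 = 15
  Umar: 4 + 0 + 1 + 0 + 2 + 0 + 2 = 9
  Toma: 3 + 4 + 0 + 4 + 3 + 3 + 0 = 17
  Silva: 2 + 2 + 3 + 3 + 1 + 2 + 1 = 14
Toma has the highest total.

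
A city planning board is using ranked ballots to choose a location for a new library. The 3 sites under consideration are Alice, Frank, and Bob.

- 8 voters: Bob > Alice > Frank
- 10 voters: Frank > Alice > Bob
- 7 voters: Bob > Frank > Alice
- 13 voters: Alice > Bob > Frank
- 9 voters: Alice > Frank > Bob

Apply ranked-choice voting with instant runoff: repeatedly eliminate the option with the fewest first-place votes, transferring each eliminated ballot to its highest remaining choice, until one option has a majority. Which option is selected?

Alice

Round 1: Alice 22, Bob 15, Frank 10. Frank has the fewest and is eliminated.
Round 2: Alice 32, Bob 15. Alice has a majority.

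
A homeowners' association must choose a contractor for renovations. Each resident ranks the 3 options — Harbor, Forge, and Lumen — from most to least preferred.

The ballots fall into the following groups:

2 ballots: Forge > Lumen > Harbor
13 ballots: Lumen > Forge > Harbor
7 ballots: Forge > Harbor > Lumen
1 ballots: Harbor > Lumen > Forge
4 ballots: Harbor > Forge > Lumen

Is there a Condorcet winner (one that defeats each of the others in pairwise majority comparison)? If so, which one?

Lumen

Head-to-head results (27 voters total):
Harbor vs Forge: Forge wins 22–5.
Harbor vs Lumen: Lumen wins 15–12.
Forge vs Lumen: Lumen wins 14–13.
Lumen beats each rival — Harbor (15–12), Forge (14–13) — so Lumen is the Condorcet winner.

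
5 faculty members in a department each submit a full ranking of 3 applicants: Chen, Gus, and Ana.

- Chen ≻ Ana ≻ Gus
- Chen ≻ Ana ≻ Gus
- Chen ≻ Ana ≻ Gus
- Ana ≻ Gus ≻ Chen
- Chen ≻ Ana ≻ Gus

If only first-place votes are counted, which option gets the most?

First-place vote totals:
  Chen: 4
  Gus: 0
  Ana: 1
Chen has the most first-place votes.

Chen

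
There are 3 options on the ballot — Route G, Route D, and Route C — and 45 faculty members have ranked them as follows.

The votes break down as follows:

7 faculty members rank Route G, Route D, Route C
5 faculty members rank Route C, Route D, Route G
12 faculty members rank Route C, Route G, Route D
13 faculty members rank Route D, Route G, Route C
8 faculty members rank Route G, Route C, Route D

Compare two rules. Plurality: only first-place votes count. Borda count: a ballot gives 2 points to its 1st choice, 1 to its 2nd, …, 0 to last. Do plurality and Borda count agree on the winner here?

Plurality first-place counts: Route G 15, Route D 13, Route C 17 → Route C.
Borda totals: Route G 55, Route D 38, Route C 42 → Route G.
The two rules disagree: plurality picks Route C, Borda picks Route G.

No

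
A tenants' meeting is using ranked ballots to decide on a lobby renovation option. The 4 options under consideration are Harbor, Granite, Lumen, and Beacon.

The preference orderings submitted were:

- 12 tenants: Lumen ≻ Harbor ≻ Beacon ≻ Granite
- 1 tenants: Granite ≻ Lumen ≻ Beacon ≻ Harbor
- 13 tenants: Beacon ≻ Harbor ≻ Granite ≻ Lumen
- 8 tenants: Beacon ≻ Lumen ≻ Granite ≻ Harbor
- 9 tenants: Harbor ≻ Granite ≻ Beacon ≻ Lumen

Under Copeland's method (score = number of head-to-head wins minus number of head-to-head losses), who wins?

Pairwise results:
  Harbor vs Granite: Harbor wins 34–9.
  Harbor vs Lumen: Harbor wins 22–21.
  Harbor vs Beacon: Beacon wins 22–21.
  Granite vs Lumen: Granite wins 23–20.
  Granite vs Beacon: Beacon wins 33–10.
  Lumen vs Beacon: Beacon wins 30–13.
Copeland scores (wins − losses):
  Harbor: 2 − 1 = 1
  Granite: 1 − 2 = -1
  Lumen: 0 − 3 = -3
  Beacon: 3 − 0 = 3
Beacon has the best Copeland score.

Beacon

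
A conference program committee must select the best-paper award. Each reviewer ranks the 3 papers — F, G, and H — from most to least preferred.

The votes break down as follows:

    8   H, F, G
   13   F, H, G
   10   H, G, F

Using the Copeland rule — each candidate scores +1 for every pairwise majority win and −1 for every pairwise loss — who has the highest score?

Pairwise results:
  F vs G: F wins 21–10.
  F vs H: H wins 18–13.
  G vs H: H wins 31–0.
Copeland scores (wins − losses):
  F: 1 − 1 = 0
  G: 0 − 2 = -2
  H: 2 − 0 = 2
H has the best Copeland score.

H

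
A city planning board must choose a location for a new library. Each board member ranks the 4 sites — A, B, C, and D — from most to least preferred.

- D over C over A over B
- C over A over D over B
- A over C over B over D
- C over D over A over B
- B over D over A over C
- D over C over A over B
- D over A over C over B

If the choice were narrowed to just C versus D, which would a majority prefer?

Ballots ranking C above D: 3.
Ballots ranking D above C: 4.
D wins the head-to-head, 4–3.

D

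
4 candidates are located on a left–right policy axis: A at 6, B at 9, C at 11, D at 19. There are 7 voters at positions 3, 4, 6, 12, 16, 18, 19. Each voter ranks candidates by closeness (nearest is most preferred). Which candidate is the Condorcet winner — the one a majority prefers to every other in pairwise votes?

C

With single-peaked preferences on a line, the Condorcet winner is the candidate closest to the median voter.
The median voter (position 12) is closest to C at 11.
Check: C vs A — voters closer to C: 4 of 7.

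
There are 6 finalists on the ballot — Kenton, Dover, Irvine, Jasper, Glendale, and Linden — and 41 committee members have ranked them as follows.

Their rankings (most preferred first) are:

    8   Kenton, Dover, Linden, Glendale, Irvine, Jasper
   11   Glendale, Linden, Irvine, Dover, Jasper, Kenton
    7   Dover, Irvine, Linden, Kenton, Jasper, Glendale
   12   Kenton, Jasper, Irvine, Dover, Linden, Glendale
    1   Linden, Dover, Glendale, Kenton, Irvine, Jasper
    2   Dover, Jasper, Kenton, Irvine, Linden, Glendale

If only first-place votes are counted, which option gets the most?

Kenton

First-place vote totals:
  Kenton: 20
  Dover: 9
  Irvine: 0
  Jasper: 0
  Glendale: 11
  Linden: 1
Kenton has the most first-place votes.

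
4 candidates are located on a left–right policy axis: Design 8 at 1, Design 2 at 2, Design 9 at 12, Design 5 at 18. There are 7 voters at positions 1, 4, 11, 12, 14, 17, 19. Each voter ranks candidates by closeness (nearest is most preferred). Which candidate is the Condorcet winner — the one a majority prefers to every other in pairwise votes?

With single-peaked preferences on a line, the Condorcet winner is the candidate closest to the median voter.
The median voter (position 12) is closest to Design 9 at 12.
Check: Design 9 vs Design 8 — voters closer to Design 9: 5 of 7.

Design 9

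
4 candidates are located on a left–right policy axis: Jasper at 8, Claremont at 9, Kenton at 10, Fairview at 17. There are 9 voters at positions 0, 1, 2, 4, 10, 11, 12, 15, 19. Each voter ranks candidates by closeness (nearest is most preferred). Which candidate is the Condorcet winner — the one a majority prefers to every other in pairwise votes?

With single-peaked preferences on a line, the Condorcet winner is the candidate closest to the median voter.
The median voter (position 10) is closest to Kenton at 10.
Check: Kenton vs Jasper — voters closer to Kenton: 5 of 9.

Kenton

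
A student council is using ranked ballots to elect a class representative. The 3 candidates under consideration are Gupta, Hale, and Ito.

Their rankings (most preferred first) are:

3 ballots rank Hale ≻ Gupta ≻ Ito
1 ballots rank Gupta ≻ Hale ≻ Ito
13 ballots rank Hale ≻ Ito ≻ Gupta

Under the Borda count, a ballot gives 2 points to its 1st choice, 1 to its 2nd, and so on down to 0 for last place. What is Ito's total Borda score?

Borda scores:
  Gupta: 3·1 + 2 + 13·0 = 5
  Hale: 3·2 + 1 + 13·2 = 33
  Ito: 3·0 + 0 + 13·1 = 13

13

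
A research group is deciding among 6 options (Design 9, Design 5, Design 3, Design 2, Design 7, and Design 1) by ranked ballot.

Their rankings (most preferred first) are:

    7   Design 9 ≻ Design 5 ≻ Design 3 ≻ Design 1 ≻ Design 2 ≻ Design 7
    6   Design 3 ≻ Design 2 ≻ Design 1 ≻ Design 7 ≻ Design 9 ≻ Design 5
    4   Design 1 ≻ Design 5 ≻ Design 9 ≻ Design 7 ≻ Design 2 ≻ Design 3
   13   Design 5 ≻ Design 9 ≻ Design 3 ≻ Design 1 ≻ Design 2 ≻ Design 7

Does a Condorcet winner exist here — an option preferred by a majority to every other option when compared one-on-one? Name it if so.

Head-to-head results (30 voters total):
Design 9 vs Design 5: Design 5 wins 17–13.
Design 9 vs Design 3: Design 9 wins 24–6.
Design 9 vs Design 2: Design 9 wins 24–6.
Design 9 vs Design 7: Design 9 wins 24–6.
Design 9 vs Design 1: Design 9 wins 20–10.
Design 5 vs Design 3: Design 5 wins 24–6.
Design 5 vs Design 2: Design 5 wins 24–6.
Design 5 vs Design 7: Design 5 wins 24–6.
Design 5 vs Design 1: Design 5 wins 20–10.
Design 3 vs Design 2: Design 3 wins 26–4.
Design 3 vs Design 7: Design 3 wins 26–4.
Design 3 vs Design 1: Design 3 wins 26–4.
Design 2 vs Design 7: Design 2 wins 26–4.
Design 2 vs Design 1: Design 1 wins 24–6.
Design 7 vs Design 1: Design 1 wins 30–0.
Design 5 beats each rival — Design 9 (17–13), Design 3 (24–6), Design 2 (24–6), Design 7 (24–6), Design 1 (20–10) — so Design 5 is the Condorcet winner.

Design 5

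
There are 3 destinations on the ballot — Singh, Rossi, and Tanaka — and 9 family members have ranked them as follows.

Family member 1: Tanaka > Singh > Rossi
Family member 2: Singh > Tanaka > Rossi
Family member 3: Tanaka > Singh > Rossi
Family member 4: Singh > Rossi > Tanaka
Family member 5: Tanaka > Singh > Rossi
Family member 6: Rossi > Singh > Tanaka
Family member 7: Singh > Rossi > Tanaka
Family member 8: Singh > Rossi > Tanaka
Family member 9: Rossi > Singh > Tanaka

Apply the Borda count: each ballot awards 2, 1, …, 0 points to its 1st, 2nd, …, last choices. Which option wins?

Borda scores:
  Singh: 1 + 2 + 1 + 2 + 1 + 1 + 2 + 2 + 1 = 13
  Rossi: 0 + 0 + 0 + 1 + 0 + 2 + 1 + 1 + 2 = 7
  Tanaka: 2 + 1 + 2 + 0 + 2 + 0 + 0 + 0 + 0 = 7
Singh has the highest total.

Singh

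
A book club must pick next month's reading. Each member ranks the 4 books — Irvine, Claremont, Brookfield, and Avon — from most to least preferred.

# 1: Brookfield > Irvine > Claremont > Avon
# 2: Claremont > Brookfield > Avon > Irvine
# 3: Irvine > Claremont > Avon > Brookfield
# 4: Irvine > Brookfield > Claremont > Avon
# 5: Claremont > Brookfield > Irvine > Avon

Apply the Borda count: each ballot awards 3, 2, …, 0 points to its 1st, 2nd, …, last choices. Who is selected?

Borda scores:
  Irvine: 2 + 0 + 3 + 3 + 1 = 9
  Claremont: 1 + 3 + 2 + 1 + 3 = 10
  Brookfield: 3 + 2 + 0 + 2 + 2 = 9
  Avon: 0 + 1 + 1 + 0 + 0 = 2
Claremont has the highest total.

Claremont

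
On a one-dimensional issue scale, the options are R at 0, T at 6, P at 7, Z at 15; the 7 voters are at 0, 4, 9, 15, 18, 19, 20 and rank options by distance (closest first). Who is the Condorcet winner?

Z

With single-peaked preferences on a line, the Condorcet winner is the candidate closest to the median voter.
The median voter (position 15) is closest to Z at 15.
Check: Z vs P — voters closer to Z: 4 of 7.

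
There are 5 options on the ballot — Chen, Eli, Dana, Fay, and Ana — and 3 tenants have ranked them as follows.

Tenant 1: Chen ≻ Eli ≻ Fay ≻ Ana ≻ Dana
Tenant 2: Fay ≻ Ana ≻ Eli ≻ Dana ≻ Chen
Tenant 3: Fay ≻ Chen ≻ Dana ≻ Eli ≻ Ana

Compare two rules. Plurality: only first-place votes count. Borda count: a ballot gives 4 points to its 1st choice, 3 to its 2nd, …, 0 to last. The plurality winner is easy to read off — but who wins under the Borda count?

Plurality first-place counts: Chen 1, Eli 0, Dana 0, Fay 2, Ana 0 → Fay.
Borda totals: Chen 7, Eli 6, Dana 3, Fay 10, Ana 4 → Fay.

Fay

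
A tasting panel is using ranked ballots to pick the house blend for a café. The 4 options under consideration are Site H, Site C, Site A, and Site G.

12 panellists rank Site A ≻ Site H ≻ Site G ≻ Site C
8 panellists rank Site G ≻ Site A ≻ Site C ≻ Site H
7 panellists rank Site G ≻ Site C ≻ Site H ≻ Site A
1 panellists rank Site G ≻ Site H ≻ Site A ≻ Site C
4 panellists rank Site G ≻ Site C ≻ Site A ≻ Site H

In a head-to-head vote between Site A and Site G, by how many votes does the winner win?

8

Ballots ranking Site A above Site G: 12.
Ballots ranking Site G above Site A: 8+7+1+4 = 20.
Site G wins 20–12, a margin of 8.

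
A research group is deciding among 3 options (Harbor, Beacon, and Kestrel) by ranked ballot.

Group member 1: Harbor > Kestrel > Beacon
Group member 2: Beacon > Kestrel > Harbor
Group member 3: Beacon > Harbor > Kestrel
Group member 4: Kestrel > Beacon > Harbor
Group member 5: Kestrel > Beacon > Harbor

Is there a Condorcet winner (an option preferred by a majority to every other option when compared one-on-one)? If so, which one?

Head-to-head results (5 voters total):
Harbor vs Beacon: Beacon wins 4–1.
Harbor vs Kestrel: Kestrel wins 3–2.
Beacon vs Kestrel: Kestrel wins 3–2.
Kestrel beats each rival — Harbor (3–2), Beacon (3–2) — so Kestrel is the Condorcet winner.

Kestrel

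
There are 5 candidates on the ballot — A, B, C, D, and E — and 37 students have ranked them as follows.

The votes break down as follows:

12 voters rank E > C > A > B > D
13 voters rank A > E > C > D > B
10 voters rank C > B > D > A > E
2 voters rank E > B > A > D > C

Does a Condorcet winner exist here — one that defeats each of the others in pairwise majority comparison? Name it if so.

Head-to-head results (37 voters total):
A vs B: A wins 25–12.
A vs C: C wins 22–15.
A vs D: A wins 27–10.
A vs E: A wins 23–14.
B vs C: C wins 35–2.
B vs D: B wins 24–13.
B vs E: E wins 27–10.
C vs D: C wins 35–2.
C vs E: E wins 27–10.
D vs E: E wins 27–10.
No candidate beats all others: A beats E beats C beats A, a majority cycle.

No Condorcet winner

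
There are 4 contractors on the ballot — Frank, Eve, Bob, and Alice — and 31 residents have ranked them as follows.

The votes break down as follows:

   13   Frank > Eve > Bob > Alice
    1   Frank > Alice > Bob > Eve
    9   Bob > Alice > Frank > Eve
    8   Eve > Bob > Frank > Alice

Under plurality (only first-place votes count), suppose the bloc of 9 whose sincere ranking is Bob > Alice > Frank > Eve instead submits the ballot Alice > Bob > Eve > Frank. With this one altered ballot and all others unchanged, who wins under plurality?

First-place totals with the altered ballot: Frank 14, Eve 8, Bob 0, Alice 9.
The winner is unchanged: still Frank.

Frank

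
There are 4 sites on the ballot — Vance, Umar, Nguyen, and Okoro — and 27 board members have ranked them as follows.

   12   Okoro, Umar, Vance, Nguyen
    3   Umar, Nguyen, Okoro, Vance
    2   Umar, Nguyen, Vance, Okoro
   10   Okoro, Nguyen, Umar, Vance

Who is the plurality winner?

Okoro

First-place vote totals:
  Vance: 0
  Umar: 5
  Nguyen: 0
  Okoro: 22
Okoro has the most first-place votes.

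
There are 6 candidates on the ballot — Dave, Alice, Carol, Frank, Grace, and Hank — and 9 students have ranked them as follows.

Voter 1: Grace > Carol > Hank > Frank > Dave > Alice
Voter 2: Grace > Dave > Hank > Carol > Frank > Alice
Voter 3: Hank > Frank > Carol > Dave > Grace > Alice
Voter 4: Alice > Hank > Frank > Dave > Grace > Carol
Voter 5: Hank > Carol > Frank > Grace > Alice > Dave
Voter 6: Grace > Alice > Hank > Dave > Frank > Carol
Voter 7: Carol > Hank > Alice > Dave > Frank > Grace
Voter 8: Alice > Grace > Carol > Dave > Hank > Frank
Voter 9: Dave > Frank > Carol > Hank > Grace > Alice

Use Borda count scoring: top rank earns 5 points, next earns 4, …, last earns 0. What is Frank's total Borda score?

Borda scores:
  Dave: 1 + 4 + 2 + 2 + 0 + 2 + 2 + 2 + 5 = 20
  Alice: 0 + 0 + 0 + 5 + 1 + 4 + 3 + 5 + 0 = 18
  Carol: 4 + 2 + 3 + 0 + 4 + 0 + 5 + 3 + 3 = 24
  Frank: 2 + 1 + 4 + 3 + 3 + 1 + 1 + 0 + 4 = 19
  Grace: 5 + 5 + 1 + 1 + 2 + 5 + 0 + 4 + 1 = 24
  Hank: 3 + 3 + 5 + 4 + 5 + 3 + 4 + 1 + 2 = 30

19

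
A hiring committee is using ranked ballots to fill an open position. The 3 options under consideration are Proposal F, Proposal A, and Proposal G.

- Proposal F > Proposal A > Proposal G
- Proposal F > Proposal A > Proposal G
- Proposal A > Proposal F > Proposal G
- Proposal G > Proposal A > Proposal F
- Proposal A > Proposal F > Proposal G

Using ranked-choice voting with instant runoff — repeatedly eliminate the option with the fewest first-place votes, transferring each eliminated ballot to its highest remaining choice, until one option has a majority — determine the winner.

Round 1: Proposal F 2, Proposal A 2, Proposal G 1. Proposal G has the fewest and is eliminated.
Round 2: Proposal A 3, Proposal F 2. Proposal A has a majority.

Proposal A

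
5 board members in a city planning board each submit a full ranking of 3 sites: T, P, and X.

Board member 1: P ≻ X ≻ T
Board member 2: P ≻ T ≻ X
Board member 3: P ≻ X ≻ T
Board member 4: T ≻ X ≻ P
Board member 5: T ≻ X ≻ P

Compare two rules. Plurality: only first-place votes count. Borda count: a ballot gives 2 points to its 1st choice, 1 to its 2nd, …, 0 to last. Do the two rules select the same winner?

Plurality first-place counts: T 2, P 3, X 0 → P.
Borda totals: T 5, P 6, X 4 → P.
The two rules agree on P.

Yes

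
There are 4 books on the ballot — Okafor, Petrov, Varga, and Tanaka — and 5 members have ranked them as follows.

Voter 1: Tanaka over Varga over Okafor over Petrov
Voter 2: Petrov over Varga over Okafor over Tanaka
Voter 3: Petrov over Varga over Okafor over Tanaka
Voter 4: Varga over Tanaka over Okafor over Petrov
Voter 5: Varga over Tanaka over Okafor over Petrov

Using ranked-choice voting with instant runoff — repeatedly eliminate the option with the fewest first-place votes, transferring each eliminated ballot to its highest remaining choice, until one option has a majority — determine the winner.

Varga

Round 1: Petrov 2, Varga 2, Tanaka 1, Okafor 0. Okafor has the fewest and is eliminated.
Round 2: Petrov 2, Varga 2, Tanaka 1. Tanaka has the fewest and is eliminated.
Round 3: Varga 3, Petrov 2. Varga has a majority.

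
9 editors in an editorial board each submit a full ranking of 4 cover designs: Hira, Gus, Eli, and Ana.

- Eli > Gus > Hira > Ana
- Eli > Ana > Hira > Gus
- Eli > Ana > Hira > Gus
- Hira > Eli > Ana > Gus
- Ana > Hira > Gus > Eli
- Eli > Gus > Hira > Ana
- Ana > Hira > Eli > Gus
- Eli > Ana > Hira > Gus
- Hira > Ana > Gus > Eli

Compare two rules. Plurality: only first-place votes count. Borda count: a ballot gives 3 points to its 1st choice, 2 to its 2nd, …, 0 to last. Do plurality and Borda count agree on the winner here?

Plurality first-place counts: Hira 2, Gus 0, Eli 5, Ana 2 → Eli.
Borda totals: Hira 15, Gus 6, Eli 18, Ana 15 → Eli.
The two rules agree on Eli.

Yes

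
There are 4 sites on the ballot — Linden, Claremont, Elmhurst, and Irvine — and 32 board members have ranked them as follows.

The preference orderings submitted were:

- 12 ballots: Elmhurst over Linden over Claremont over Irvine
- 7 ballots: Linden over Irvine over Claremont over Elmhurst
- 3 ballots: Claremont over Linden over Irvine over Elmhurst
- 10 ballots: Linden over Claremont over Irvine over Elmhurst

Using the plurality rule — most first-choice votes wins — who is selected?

First-place vote totals:
  Linden: 17
  Claremont: 3
  Elmhurst: 12
  Irvine: 0
Linden has the most first-place votes.

Linden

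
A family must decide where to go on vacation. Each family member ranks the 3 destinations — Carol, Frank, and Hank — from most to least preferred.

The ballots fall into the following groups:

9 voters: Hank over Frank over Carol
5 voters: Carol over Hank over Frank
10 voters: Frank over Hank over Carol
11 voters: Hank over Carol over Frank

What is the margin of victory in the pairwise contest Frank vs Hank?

15

Ballots ranking Frank above Hank: 10.
Ballots ranking Hank above Frank: 9+5+11 = 25.
Hank wins 25–10, a margin of 15.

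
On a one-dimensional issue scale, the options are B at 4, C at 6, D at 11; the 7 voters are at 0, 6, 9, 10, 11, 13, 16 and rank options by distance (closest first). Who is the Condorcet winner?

With single-peaked preferences on a line, the Condorcet winner is the candidate closest to the median voter.
The median voter (position 10) is closest to D at 11.
Check: D vs B — voters closer to D: 5 of 7.

D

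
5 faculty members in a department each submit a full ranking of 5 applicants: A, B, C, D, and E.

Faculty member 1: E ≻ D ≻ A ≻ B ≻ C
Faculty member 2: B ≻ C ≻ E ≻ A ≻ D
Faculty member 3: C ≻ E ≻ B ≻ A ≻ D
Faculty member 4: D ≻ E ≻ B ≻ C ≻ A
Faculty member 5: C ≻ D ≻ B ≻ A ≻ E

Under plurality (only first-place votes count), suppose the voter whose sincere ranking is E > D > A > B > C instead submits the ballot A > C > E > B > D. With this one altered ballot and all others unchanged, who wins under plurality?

First-place totals with the altered ballot: A 1, B 1, C 2, D 1, E 0.
The winner is unchanged: still C.

C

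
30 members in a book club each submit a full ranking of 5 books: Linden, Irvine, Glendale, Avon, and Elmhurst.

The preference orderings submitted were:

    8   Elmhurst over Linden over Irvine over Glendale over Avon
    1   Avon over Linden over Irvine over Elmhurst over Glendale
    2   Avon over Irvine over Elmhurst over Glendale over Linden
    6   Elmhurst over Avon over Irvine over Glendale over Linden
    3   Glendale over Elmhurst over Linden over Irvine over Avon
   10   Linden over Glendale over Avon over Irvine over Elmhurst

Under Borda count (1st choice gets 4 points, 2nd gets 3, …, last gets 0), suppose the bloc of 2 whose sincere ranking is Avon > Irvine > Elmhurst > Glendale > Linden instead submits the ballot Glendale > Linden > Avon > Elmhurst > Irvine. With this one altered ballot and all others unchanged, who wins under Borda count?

Borda totals with the altered ballot: Linden 79, Irvine 43, Glendale 64, Avon 46, Elmhurst 68.
The winner is unchanged: still Linden.

Linden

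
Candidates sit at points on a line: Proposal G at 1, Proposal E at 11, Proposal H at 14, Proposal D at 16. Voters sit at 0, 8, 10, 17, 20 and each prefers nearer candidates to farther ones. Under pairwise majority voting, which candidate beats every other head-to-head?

Proposal E

With single-peaked preferences on a line, the Condorcet winner is the candidate closest to the median voter.
The median voter (position 10) is closest to Proposal E at 11.
Check: Proposal E vs Proposal D — voters closer to Proposal E: 3 of 5.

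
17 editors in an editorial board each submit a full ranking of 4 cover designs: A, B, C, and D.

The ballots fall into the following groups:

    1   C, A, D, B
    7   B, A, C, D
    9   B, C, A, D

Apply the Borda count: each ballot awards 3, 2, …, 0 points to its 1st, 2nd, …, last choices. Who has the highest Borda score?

B

Borda scores:
  A: 2 + 7·2 + 9·1 = 25
  B: 0 + 7·3 + 9·3 = 48
  C: 3 + 7·1 + 9·2 = 28
  D: 1 + 7·0 + 9·0 = 1
B has the highest total.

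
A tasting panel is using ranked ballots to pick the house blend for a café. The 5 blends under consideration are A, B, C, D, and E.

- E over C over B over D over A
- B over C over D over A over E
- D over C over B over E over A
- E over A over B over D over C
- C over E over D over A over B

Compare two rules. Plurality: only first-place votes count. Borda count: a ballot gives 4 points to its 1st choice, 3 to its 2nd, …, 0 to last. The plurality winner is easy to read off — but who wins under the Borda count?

C

Plurality first-place counts: A 0, B 1, C 1, D 1, E 2 → E.
Borda totals: A 5, B 10, C 13, D 10, E 12 → C.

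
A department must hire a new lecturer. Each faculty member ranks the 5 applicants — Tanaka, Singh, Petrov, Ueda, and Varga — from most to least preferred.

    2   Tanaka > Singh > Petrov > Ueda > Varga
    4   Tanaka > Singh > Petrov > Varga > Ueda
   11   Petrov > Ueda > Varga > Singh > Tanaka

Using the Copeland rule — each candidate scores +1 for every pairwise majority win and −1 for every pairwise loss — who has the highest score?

Pairwise results:
  Tanaka vs Singh: Singh wins 11–6.
  Tanaka vs Petrov: Petrov wins 11–6.
  Tanaka vs Ueda: Ueda wins 11–6.
  Tanaka vs Varga: Varga wins 11–6.
  Singh vs Petrov: Petrov wins 11–6.
  Singh vs Ueda: Ueda wins 11–6.
  Singh vs Varga: Varga wins 11–6.
  Petrov vs Ueda: Petrov wins 17–0.
  Petrov vs Varga: Petrov wins 17–0.
  Ueda vs Varga: Ueda wins 13–4.
Copeland scores (wins − losses):
  Tanaka: 0 − 4 = -4
  Singh: 1 − 3 = -2
  Petrov: 4 − 0 = 4
  Ueda: 3 − 1 = 2
  Varga: 2 − 2 = 0
Petrov has the best Copeland score.

Petrov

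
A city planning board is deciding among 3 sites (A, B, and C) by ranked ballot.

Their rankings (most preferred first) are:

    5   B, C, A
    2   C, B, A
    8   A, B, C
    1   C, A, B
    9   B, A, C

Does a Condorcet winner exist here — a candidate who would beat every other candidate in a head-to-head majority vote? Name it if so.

Head-to-head results (25 voters total):
A vs B: B wins 16–9.
A vs C: A wins 17–8.
B vs C: B wins 22–3.
B beats each rival — A (16–9), C (22–3) — so B is the Condorcet winner.

B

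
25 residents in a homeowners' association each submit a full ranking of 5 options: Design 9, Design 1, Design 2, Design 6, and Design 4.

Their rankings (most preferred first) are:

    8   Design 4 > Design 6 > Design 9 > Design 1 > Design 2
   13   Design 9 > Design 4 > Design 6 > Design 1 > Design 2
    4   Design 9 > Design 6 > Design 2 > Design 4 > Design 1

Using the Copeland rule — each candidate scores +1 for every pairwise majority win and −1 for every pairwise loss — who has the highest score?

Pairwise results:
  Design 9 vs Design 1: Design 9 wins 25–0.
  Design 9 vs Design 2: Design 9 wins 25–0.
  Design 9 vs Design 6: Design 9 wins 17–8.
  Design 9 vs Design 4: Design 9 wins 17–8.
  Design 1 vs Design 2: Design 1 wins 21–4.
  Design 1 vs Design 6: Design 6 wins 25–0.
  Design 1 vs Design 4: Design 4 wins 25–0.
  Design 2 vs Design 6: Design 6 wins 25–0.
  Design 2 vs Design 4: Design 4 wins 21–4.
  Design 6 vs Design 4: Design 4 wins 21–4.
Copeland scores (wins − losses):
  Design 9: 4 − 0 = 4
  Design 1: 1 − 3 = -2
  Design 2: 0 − 4 = -4
  Design 6: 2 − 2 = 0
  Design 4: 3 − 1 = 2
Design 9 has the best Copeland score.

Design 9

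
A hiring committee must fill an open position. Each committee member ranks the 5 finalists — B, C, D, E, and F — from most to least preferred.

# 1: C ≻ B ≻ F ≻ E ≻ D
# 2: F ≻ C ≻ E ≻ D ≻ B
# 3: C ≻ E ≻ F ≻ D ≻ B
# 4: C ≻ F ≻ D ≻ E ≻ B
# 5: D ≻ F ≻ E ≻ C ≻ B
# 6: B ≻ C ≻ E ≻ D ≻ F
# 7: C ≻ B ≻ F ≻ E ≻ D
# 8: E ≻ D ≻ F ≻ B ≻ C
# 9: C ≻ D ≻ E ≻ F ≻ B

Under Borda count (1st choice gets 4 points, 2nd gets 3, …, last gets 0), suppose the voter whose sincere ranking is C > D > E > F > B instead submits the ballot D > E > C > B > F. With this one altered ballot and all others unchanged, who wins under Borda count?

C

Borda totals with the altered ballot: B 12, C 25, D 16, E 19, F 18.
The winner is unchanged: still C.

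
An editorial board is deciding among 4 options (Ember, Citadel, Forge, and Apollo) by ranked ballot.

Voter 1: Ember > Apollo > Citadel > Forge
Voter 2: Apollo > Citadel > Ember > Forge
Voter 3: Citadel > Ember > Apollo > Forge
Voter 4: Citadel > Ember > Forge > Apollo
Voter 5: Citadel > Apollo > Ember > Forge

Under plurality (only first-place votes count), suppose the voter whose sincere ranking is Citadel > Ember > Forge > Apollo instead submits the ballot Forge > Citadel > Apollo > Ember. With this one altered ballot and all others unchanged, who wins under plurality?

First-place totals with the altered ballot: Ember 1, Citadel 2, Forge 1, Apollo 1.
The winner is unchanged: still Citadel.

Citadel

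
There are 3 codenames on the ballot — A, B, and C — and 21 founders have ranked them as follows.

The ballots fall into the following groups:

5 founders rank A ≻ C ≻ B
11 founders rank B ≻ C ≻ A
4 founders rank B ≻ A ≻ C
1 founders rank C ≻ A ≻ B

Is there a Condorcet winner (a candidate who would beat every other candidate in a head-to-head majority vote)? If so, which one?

B

Head-to-head results (21 voters total):
A vs B: B wins 15–6.
A vs C: C wins 12–9.
B vs C: B wins 15–6.
B beats each rival — A (15–6), C (15–6) — so B is the Condorcet winner.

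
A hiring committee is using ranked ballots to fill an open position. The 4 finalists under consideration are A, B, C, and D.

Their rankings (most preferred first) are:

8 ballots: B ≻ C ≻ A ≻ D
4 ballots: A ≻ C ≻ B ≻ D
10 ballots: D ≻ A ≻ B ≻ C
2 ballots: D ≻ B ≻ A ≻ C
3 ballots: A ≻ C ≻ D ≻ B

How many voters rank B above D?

Ballots ranking B above D: 8+4 = 12.
Ballots ranking D above B: 10+2+3 = 15.
So 12 of 27 voters prefer B to D.

12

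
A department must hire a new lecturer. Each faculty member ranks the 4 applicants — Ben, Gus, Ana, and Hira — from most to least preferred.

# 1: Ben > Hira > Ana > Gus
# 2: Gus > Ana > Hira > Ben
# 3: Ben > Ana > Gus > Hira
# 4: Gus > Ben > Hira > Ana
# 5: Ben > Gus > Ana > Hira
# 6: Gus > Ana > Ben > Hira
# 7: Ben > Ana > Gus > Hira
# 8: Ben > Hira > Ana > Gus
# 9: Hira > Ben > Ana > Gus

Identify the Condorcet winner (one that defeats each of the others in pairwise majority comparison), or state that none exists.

Head-to-head results (9 voters total):
Ben vs Gus: Ben wins 6–3.
Ben vs Ana: Ben wins 7–2.
Ben vs Hira: Ben wins 7–2.
Gus vs Ana: Ana wins 5–4.
Gus vs Hira: Gus wins 6–3.
Ana vs Hira: Ana wins 5–4.
Ben beats each rival — Gus (6–3), Ana (7–2), Hira (7–2) — so Ben is the Condorcet winner.

Ben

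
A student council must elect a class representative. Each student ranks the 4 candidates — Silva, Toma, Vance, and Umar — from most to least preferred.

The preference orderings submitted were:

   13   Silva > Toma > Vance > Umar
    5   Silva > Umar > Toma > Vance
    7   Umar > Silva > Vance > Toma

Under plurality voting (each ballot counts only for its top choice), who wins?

Silva

First-place vote totals:
  Silva: 18
  Toma: 0
  Vance: 0
  Umar: 7
Silva has the most first-place votes.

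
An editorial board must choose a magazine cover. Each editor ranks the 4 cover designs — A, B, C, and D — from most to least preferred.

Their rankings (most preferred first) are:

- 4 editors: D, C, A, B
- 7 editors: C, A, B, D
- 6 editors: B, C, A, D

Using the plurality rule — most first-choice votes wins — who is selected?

First-place vote totals:
  A: 0
  B: 6
  C: 7
  D: 4
C has the most first-place votes.

C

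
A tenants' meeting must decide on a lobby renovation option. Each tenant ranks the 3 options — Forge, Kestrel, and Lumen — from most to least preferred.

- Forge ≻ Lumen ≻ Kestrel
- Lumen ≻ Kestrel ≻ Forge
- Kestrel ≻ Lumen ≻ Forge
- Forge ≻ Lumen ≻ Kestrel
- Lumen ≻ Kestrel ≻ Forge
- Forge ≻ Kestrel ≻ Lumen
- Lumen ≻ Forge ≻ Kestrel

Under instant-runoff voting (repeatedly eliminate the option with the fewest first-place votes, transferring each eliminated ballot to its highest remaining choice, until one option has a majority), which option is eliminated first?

Kestrel

Round 1: Forge 3, Lumen 3, Kestrel 1. Kestrel has the fewest and is eliminated.
Round 2: Lumen 4, Forge 3. Lumen has a majority.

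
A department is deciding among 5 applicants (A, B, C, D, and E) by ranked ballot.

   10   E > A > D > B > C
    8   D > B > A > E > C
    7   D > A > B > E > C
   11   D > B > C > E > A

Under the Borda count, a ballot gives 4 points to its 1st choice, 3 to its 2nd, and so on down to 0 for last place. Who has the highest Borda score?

D

Borda scores:
  A: 10·3 + 8·2 + 7·3 + 11·0 = 67
  B: 10·1 + 8·3 + 7·2 + 11·3 = 81
  C: 10·0 + 8·0 + 7·0 + 11·2 = 22
  D: 10·2 + 8·4 + 7·4 + 11·4 = 124
  E: 10·4 + 8·1 + 7·1 + 11·1 = 66
D has the highest total.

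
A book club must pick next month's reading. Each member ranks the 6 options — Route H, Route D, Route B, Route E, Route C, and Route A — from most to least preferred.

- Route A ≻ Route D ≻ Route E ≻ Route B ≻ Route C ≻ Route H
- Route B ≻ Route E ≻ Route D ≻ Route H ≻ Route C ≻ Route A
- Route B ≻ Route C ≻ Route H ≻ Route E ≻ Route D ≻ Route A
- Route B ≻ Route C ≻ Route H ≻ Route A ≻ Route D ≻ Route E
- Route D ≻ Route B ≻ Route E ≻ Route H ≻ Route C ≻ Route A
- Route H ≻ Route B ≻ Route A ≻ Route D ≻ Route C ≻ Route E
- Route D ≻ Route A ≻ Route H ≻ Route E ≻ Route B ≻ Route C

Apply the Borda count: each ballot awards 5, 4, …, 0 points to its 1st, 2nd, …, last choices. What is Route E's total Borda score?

14

Borda scores:
  Route H: 0 + 2 + 3 + 3 + 2 + 5 + 3 = 18
  Route D: 4 + 3 + 1 + 1 + 5 + 2 + 5 = 21
  Route B: 2 + 5 + 5 + 5 + 4 + 4 + 1 = 26
  Route E: 3 + 4 + 2 + 0 + 3 + 0 + 2 = 14
  Route C: 1 + 1 + 4 + 4 + 1 + 1 + 0 = 12
  Route A: 5 + 0 + 0 + 2 + 0 + 3 + 4 = 14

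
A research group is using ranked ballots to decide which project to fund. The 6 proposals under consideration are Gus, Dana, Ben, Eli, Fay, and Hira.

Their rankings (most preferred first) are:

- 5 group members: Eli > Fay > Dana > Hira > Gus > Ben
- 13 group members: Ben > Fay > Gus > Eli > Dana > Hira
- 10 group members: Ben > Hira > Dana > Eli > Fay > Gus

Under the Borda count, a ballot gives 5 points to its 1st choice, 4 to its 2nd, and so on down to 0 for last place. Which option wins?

Ben

Borda scores:
  Gus: 5·1 + 13·3 + 10·0 = 44
  Dana: 5·3 + 13·1 + 10·3 = 58
  Ben: 5·0 + 13·5 + 10·5 = 115
  Eli: 5·5 + 13·2 + 10·2 = 71
  Fay: 5·4 + 13·4 + 10·1 = 82
  Hira: 5·2 + 13·0 + 10·4 = 50
Ben has the highest total.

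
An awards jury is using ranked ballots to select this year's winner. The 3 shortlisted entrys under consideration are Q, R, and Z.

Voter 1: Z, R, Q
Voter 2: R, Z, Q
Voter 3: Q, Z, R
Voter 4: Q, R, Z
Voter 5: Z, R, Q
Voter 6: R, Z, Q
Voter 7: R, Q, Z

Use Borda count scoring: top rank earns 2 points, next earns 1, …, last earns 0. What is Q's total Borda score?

5

Borda scores:
  Q: 0 + 0 + 2 + 2 + 0 + 0 + 1 = 5
  R: 1 + 2 + 0 + 1 + 1 + 2 + 2 = 9
  Z: 2 + 1 + 1 + 0 + 2 + 1 + 0 = 7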